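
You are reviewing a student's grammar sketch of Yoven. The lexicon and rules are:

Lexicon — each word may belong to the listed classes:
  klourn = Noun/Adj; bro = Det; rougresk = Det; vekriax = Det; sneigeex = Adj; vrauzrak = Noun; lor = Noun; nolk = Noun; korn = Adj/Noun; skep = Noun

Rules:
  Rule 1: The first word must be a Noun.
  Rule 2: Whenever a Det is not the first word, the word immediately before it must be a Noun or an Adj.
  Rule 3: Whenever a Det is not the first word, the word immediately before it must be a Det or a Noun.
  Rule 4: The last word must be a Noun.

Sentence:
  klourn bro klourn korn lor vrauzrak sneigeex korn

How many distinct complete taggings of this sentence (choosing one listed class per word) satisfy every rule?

4

Candidates per position — 1:klourn {Noun,Adj}; 2:bro {Det}; 3:klourn {Noun,Adj}; 4:korn {Adj,Noun}; 5:lor {Noun}; 6:vrauzrak {Noun}; 7:sneigeex {Adj}; 8:korn {Adj,Noun}.
There are 16 candidate sequences in total.
The sequences that satisfy every rule: Noun Det Noun Adj Noun Noun Adj Noun; Noun Det Noun Noun Noun Noun Adj Noun; Noun Det Adj Adj Noun Noun Adj Noun; Noun Det Adj Noun Noun Noun Adj Noun.
Count = 4.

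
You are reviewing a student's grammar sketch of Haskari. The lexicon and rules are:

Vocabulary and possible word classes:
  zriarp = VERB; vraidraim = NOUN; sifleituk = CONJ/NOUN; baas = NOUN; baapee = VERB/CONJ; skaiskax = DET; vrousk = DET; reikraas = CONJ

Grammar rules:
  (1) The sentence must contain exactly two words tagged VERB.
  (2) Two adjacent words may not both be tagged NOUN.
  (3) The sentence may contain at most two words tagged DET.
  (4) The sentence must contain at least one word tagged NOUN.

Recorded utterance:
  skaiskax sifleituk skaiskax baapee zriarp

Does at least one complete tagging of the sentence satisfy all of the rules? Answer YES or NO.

Candidates per position — 1:skaiskax {DET}; 2:sifleituk {CONJ,NOUN}; 3:skaiskax {DET}; 4:baapee {VERB,CONJ}; 5:zriarp {VERB}.
One satisfying assignment: DET NOUN DET VERB VERB.
Verifying each rule — rule 1 ok; rule 2 ok; rule 3 ok; rule 4 ok.

YES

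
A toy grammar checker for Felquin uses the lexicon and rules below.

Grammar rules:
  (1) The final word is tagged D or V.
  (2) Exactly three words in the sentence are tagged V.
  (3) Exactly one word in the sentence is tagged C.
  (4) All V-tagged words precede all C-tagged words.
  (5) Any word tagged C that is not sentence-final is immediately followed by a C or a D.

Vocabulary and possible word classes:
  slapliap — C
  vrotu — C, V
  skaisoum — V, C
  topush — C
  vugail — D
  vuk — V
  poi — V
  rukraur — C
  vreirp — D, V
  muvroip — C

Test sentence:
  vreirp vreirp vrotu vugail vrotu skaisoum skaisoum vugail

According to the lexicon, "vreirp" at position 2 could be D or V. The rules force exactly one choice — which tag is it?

Candidates per position — 1:vreirp {D,V}; 2:vreirp {D,V}; 3:vrotu {C,V}; 4:vugail {D}; 5:vrotu {C,V}; 6:skaisoum {V,C}; 7:skaisoum {V,C}; 8:vugail {D}.
Position 2: the remaining choice is settled jointly with positions 1, 3, 5, 6, 7 — only D at position 2 is part of a tagging that satisfies every rule.
That leaves exactly one tagging: D D V D V V C D.
Checking: rule 1 ✓; rule 2 ✓; rule 3 ✓; rule 4 ✓; rule 5 ✓.

D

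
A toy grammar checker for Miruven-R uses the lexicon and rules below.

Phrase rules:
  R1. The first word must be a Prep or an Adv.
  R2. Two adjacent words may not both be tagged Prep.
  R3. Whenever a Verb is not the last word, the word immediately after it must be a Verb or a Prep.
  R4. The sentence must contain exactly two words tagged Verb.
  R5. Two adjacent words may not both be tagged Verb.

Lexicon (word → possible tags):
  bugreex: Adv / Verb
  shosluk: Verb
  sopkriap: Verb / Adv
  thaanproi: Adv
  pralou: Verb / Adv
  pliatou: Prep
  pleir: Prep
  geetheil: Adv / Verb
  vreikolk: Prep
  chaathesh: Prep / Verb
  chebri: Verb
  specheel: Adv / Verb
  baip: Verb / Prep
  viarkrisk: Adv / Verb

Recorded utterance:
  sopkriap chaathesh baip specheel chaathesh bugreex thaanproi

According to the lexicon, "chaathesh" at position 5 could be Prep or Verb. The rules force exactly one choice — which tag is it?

Candidates per position — 1:sopkriap {Verb,Adv}; 2:chaathesh {Prep,Verb}; 3:baip {Verb,Prep}; 4:specheel {Adv,Verb}; 5:chaathesh {Prep,Verb}; 6:bugreex {Adv,Verb}; 7:thaanproi {Adv}.
Word 1 cannot be Verb — rule 1 would then fail for every completion. It is Adv.
Word 5 cannot be Verb — rule 3 would then fail for every completion. It is Prep.
Word 6 cannot be Verb — rule 3 would then fail for every completion. It is Adv.
The remaining ambiguous positions (2, 3, 4) are resolved jointly — only one combination satisfies every rule.
That leaves exactly one tagging: Adv Verb Prep Verb Prep Adv Adv.
Rule-by-rule: rule 1 ok; rule 2 ok; rule 3 ok; rule 4 ok; rule 5 ok.

Prep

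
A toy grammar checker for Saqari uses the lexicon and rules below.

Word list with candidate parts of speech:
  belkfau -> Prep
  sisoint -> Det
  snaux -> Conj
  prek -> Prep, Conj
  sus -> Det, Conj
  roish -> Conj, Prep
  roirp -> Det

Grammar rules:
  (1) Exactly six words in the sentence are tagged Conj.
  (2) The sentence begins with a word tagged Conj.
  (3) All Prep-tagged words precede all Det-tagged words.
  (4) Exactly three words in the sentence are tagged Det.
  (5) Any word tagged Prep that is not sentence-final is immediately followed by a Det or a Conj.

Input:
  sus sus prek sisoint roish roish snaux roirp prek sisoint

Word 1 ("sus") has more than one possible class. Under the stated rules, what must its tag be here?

Candidates per position — 1:sus {Det,Conj}; 2:sus {Det,Conj}; 3:prek {Prep,Conj}; 4:sisoint {Det}; 5:roish {Conj,Prep}; 6:roish {Conj,Prep}; 7:snaux {Conj}; 8:roirp {Det}; 9:prek {Prep,Conj}; 10:sisoint {Det}.
Word 1 cannot be Det — rule 2 would then fail for every completion. It is Conj.
Word 2 cannot be Det — rule 4 would then fail for every completion. It is Conj.
Word 5 cannot be Prep — rule 3 would then fail for every completion. It is Conj.
Word 6 cannot be Prep — rule 3 would then fail for every completion. It is Conj.
Word 9 cannot be Prep — rule 3 would then fail for every completion. It is Conj.
Word 3 cannot be Conj — rule 1 would then fail for every completion. It is Prep.
That leaves exactly one tagging: Conj Conj Prep Det Conj Conj Conj Det Conj Det.
Verifying each rule — rule 1 ✓; rule 2 ✓; rule 3 ✓; rule 4 ✓; rule 5 ✓.

Conj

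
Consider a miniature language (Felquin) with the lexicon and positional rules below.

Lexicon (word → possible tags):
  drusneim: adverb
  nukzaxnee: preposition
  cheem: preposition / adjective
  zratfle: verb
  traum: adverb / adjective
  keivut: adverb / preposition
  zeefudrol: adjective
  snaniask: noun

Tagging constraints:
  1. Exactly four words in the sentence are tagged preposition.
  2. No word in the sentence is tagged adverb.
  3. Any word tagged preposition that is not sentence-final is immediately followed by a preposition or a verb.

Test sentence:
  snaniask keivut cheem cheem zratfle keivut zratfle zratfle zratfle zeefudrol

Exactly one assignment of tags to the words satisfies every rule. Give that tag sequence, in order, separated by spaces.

Candidates per position — 1:snaniask {noun}; 2:keivut {adverb,preposition}; 3:cheem {preposition,adjective}; 4:cheem {preposition,adjective}; 5:zratfle {verb}; 6:keivut {adverb,preposition}; 7:zratfle {verb}; 8:zratfle {verb}; 9:zratfle {verb}; 10:zeefudrol {adjective}.
Position 2: adverb is ruled out by rule 1; that leaves preposition.
Position 3: adjective is ruled out by rule 1; that leaves preposition.
Position 4: adjective is ruled out by rule 1; that leaves preposition.
Position 6: adverb is ruled out by rule 1; that leaves preposition.
The only consistent sequence is: noun preposition preposition preposition verb preposition verb verb verb adjective.
Check: rule 1 holds; rule 2 holds; rule 3 holds.

noun preposition preposition preposition verb preposition verb verb verb adjective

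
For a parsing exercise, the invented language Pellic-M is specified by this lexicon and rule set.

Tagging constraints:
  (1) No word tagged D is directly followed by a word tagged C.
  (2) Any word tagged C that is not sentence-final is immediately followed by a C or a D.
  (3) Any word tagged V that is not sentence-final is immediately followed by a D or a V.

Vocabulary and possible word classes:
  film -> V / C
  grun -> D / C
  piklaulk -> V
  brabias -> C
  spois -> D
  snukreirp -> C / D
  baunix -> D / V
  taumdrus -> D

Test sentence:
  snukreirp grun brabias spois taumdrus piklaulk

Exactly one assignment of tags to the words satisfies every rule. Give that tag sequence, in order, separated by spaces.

C C C D D V

Candidates per position — 1:snukreirp {C,D}; 2:grun {D,C}; 3:brabias {C}; 4:spois {D}; 5:taumdrus {D}; 6:piklaulk {V}.
If word 1 were D, no tagging could satisfy rule 1; so word 1 is C.
If word 2 were D, no tagging could satisfy rule 1; so word 2 is C.
The only consistent sequence is: C C C D D V.
Verifying each rule — rule 1 satisfied; rule 2 satisfied; rule 3 satisfied.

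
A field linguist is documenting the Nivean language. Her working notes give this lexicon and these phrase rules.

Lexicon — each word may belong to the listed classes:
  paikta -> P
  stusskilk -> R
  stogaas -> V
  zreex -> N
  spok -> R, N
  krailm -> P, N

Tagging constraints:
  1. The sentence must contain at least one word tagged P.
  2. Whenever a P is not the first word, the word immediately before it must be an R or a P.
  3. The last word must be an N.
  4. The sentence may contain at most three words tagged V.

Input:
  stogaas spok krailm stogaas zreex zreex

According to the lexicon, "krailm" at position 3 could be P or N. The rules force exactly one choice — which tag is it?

Candidates per position — 1:stogaas {V}; 2:spok {R,N}; 3:krailm {P,N}; 4:stogaas {V}; 5:zreex {N}; 6:zreex {N}.
If word 3 were N, no tagging could satisfy rule 1; so word 3 is P.
If word 2 were N, no tagging could satisfy rule 2; so word 2 is R.
So the tagging must be: V R P V N N.
Check: rule 1 holds; rule 2 holds; rule 3 holds; rule 4 holds.

P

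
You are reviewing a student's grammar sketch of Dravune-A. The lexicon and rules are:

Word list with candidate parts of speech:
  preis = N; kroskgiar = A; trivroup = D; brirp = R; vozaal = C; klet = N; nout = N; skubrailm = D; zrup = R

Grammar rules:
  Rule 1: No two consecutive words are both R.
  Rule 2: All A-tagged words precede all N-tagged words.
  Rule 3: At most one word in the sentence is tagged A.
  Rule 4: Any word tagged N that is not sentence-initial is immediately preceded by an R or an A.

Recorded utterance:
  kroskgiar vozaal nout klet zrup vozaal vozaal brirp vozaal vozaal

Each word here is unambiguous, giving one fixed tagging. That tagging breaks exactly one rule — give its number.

Fixed tagging: A C N N R C C R C C.
Checking each rule: R1 pass, R2 pass, R3 pass, R4 fail.
Only rule 4 fails.

4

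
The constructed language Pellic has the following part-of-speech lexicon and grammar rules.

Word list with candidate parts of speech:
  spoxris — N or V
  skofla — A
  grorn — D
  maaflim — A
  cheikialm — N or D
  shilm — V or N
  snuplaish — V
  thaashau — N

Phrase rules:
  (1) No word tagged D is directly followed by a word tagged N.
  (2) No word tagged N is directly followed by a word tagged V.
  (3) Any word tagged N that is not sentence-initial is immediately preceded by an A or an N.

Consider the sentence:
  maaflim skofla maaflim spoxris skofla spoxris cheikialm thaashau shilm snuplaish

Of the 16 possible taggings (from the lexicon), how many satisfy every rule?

0

Candidates per position — 1:maaflim {A}; 2:skofla {A}; 3:maaflim {A}; 4:spoxris {N,V}; 5:skofla {A}; 6:spoxris {N,V}; 7:cheikialm {N,D}; 8:thaashau {N}; 9:shilm {V,N}; 10:snuplaish {V}.
There are 16 candidate sequences in total.
Rule 2 cannot be satisfied by any choice of tags from the lexicon.
So there is no consistent tagging.
Count = 0.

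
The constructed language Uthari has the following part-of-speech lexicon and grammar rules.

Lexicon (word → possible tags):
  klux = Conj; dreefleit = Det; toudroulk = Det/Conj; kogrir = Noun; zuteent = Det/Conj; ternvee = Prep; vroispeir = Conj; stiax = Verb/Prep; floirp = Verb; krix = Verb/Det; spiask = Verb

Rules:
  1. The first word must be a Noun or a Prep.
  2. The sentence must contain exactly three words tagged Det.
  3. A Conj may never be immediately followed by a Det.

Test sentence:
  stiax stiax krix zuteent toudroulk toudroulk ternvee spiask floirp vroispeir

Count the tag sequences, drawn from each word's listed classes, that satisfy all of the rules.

4

Candidates per position — 1:stiax {Verb,Prep}; 2:stiax {Verb,Prep}; 3:krix {Verb,Det}; 4:zuteent {Det,Conj}; 5:toudroulk {Det,Conj}; 6:toudroulk {Det,Conj}; 7:ternvee {Prep}; 8:spiask {Verb}; 9:floirp {Verb}; 10:vroispeir {Conj}.
There are 64 candidate sequences in total.
The sequences that satisfy every rule: Prep Verb Verb Det Det Det Prep Verb Verb Conj; Prep Verb Det Det Det Conj Prep Verb Verb Conj; Prep Prep Verb Det Det Det Prep Verb Verb Conj; Prep Prep Det Det Det Conj Prep Verb Verb Conj.
Count = 4.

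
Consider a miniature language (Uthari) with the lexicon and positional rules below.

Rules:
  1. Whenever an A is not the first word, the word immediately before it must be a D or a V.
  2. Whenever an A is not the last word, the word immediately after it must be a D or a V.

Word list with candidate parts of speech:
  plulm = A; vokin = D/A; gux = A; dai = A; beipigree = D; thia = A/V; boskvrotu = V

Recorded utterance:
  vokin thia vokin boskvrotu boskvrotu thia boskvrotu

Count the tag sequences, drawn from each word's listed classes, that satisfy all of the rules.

Candidates per position — 1:vokin {D,A}; 2:thia {A,V}; 3:vokin {D,A}; 4:boskvrotu {V}; 5:boskvrotu {V}; 6:thia {A,V}; 7:boskvrotu {V}.
There are 16 candidate sequences in total.
Checking each against the rules leaves 10 sequences.
Count = 10.

10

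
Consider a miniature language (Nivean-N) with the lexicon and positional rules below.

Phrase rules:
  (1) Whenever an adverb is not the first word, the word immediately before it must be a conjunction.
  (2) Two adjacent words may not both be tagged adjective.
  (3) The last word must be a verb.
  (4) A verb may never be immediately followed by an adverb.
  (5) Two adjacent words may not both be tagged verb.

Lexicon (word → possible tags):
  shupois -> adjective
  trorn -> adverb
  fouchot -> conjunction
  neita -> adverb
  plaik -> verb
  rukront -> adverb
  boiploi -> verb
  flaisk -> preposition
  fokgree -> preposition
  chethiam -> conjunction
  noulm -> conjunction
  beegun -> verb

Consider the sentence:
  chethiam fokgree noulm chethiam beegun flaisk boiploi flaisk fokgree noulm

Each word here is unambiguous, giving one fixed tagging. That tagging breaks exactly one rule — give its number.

3

Fixed tagging: conjunction preposition conjunction conjunction verb preposition verb preposition preposition conjunction.
Rule check: R1 pass, R2 pass, R3 fail, R4 pass, R5 pass.
Only rule 3 fails.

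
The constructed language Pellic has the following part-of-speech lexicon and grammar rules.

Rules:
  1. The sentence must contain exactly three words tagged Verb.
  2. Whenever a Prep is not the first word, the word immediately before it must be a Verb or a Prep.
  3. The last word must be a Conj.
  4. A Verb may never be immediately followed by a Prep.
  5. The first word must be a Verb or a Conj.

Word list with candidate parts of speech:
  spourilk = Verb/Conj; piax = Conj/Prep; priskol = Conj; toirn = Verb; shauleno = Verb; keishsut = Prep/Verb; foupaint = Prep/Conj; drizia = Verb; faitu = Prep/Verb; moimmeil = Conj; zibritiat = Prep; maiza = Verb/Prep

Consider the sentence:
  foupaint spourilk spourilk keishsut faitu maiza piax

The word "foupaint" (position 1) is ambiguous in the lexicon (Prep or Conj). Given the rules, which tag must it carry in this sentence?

Candidates per position — 1:foupaint {Prep,Conj}; 2:spourilk {Verb,Conj}; 3:spourilk {Verb,Conj}; 4:keishsut {Prep,Verb}; 5:faitu {Prep,Verb}; 6:maiza {Verb,Prep}; 7:piax {Conj,Prep}.
If word 1 were Prep, no tagging could satisfy rule 5; so word 1 is Conj.
If word 7 were Prep, no tagging could satisfy rule 3; so word 7 is Conj.
The remaining ambiguous positions (2, 3, 4, 5, 6) are resolved jointly — only one combination satisfies every rule.
So the tagging must be: Conj Conj Conj Verb Verb Verb Conj.
Check: rule 1 ✓; rule 2 ✓; rule 3 ✓; rule 4 ✓; rule 5 ✓.

Conj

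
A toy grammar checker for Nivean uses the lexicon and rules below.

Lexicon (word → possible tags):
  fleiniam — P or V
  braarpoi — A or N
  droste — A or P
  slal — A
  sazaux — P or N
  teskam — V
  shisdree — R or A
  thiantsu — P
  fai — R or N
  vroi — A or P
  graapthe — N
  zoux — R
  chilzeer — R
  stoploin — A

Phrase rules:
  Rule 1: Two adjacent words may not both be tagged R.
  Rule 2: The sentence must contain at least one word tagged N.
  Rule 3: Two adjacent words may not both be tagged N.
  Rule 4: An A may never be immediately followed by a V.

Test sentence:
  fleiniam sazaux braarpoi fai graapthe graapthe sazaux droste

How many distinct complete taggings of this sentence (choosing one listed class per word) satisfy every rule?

Candidates per position — 1:fleiniam {P,V}; 2:sazaux {P,N}; 3:braarpoi {A,N}; 4:fai {R,N}; 5:graapthe {N}; 6:graapthe {N}; 7:sazaux {P,N}; 8:droste {A,P}.
There are 64 candidate sequences in total.
Rule 3 cannot be satisfied by any choice of tags from the lexicon.
So there is no consistent tagging.
Count = 0.

0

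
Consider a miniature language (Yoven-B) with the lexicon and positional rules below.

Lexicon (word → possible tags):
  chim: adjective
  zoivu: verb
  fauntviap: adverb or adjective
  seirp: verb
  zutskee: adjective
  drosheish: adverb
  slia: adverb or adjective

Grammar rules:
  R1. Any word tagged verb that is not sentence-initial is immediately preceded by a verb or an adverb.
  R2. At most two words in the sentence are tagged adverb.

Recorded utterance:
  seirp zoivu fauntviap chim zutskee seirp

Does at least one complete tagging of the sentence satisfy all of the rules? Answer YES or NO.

Candidates per position — 1:seirp {verb}; 2:zoivu {verb}; 3:fauntviap {adverb,adjective}; 4:chim {adjective}; 5:zutskee {adjective}; 6:seirp {verb}.
Rule 1 cannot be satisfied by any choice of tags from the lexicon.
So there is no consistent tagging.

NO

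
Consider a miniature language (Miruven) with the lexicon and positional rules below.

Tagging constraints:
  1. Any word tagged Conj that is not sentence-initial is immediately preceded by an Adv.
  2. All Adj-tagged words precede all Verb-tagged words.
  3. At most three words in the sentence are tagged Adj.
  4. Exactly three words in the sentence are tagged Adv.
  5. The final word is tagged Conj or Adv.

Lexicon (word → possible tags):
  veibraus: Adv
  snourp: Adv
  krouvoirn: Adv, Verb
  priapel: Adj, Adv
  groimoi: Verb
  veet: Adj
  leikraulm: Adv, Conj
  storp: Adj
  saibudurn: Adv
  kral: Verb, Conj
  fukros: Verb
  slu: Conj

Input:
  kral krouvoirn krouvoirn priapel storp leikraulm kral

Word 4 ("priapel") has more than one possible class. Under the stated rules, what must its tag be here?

Candidates per position — 1:kral {Verb,Conj}; 2:krouvoirn {Adv,Verb}; 3:krouvoirn {Adv,Verb}; 4:priapel {Adj,Adv}; 5:storp {Adj}; 6:leikraulm {Adv,Conj}; 7:kral {Verb,Conj}.
At position 1, choosing Verb makes rule 2 impossible to satisfy; hence Conj.
At position 2, choosing Verb makes rule 2 impossible to satisfy; hence Adv.
At position 3, choosing Verb makes rule 2 impossible to satisfy; hence Adv.
At position 6, choosing Conj makes rule 1 impossible to satisfy; hence Adv.
At position 7, choosing Verb makes rule 5 impossible to satisfy; hence Conj.
At position 4, choosing Adv makes rule 4 impossible to satisfy; hence Adj.
So the tagging must be: Conj Adv Adv Adj Adj Adv Conj.
Rule-by-rule: rule 1 ✓; rule 2 ✓; rule 3 ✓; rule 4 ✓; rule 5 ✓.

Adj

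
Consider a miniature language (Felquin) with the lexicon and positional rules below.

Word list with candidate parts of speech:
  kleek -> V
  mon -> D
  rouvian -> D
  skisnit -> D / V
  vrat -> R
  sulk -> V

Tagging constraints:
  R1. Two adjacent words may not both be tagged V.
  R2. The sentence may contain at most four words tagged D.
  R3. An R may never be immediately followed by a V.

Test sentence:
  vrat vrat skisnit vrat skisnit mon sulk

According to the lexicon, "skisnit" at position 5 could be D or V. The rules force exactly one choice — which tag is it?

Candidates per position — 1:vrat {R}; 2:vrat {R}; 3:skisnit {D,V}; 4:vrat {R}; 5:skisnit {D,V}; 6:mon {D}; 7:sulk {V}.
At position 3, choosing V makes rule 3 impossible to satisfy; hence D.
At position 5, choosing V makes rule 3 impossible to satisfy; hence D.
That leaves exactly one tagging: R R D R D D V.
Verifying each rule — rule 1 satisfied; rule 2 satisfied; rule 3 satisfied.

D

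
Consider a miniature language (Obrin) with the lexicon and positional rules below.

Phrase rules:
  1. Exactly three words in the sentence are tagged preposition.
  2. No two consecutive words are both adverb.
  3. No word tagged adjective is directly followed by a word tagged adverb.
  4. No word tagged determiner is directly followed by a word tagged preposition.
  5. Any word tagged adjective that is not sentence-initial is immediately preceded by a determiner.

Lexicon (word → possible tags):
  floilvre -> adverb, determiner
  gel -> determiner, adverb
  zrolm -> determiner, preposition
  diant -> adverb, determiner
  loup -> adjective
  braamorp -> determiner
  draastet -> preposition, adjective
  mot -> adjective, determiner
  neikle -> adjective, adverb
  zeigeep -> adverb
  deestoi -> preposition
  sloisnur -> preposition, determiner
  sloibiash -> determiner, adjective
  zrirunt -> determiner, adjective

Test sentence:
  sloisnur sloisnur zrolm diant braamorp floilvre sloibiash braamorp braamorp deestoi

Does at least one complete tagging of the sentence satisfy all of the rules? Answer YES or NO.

NO

Candidates per position — 1:sloisnur {preposition,determiner}; 2:sloisnur {preposition,determiner}; 3:zrolm {determiner,preposition}; 4:diant {adverb,determiner}; 5:braamorp {determiner}; 6:floilvre {adverb,determiner}; 7:sloibiash {determiner,adjective}; 8:braamorp {determiner}; 9:braamorp {determiner}; 10:deestoi {preposition}.
Rule 4 cannot be satisfied by any choice of tags from the lexicon.
So there is no consistent tagging.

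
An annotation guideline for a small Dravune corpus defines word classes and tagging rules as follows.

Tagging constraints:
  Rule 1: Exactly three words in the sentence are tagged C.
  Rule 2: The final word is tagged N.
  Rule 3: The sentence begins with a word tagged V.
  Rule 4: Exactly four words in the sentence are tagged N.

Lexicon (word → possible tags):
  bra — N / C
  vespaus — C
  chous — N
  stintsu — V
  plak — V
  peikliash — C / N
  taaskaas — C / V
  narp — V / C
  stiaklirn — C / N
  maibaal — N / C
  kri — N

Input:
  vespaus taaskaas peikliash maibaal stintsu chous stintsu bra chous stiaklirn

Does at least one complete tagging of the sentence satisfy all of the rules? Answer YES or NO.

Candidates per position — 1:vespaus {C}; 2:taaskaas {C,V}; 3:peikliash {C,N}; 4:maibaal {N,C}; 5:stintsu {V}; 6:chous {N}; 7:stintsu {V}; 8:bra {N,C}; 9:chous {N}; 10:stiaklirn {C,N}.
Rule 3 cannot be satisfied by any choice of tags from the lexicon.
So there is no consistent tagging.

NO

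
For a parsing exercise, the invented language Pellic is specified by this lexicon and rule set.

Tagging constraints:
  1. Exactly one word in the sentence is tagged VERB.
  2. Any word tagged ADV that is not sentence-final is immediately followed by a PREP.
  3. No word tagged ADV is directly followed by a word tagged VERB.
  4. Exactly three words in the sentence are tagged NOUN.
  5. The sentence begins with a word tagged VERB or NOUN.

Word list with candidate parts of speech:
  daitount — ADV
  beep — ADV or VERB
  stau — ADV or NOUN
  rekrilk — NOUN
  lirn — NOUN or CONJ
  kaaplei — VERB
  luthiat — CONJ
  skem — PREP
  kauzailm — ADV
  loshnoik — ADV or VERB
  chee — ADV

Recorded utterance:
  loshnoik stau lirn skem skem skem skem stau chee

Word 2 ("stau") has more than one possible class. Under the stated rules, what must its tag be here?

Candidates per position — 1:loshnoik {ADV,VERB}; 2:stau {ADV,NOUN}; 3:lirn {NOUN,CONJ}; 4:skem {PREP}; 5:skem {PREP}; 6:skem {PREP}; 7:skem {PREP}; 8:stau {ADV,NOUN}; 9:chee {ADV}.
At position 1, choosing ADV makes rule 1 impossible to satisfy; hence VERB.
At position 2, choosing ADV makes rule 2 impossible to satisfy; hence NOUN.
At position 3, choosing CONJ makes rule 4 impossible to satisfy; hence NOUN.
At position 8, choosing ADV makes rule 2 impossible to satisfy; hence NOUN.
That leaves exactly one tagging: VERB NOUN NOUN PREP PREP PREP PREP NOUN ADV.
Verifying each rule — rule 1 holds; rule 2 holds; rule 3 holds; rule 4 holds; rule 5 holds.

NOUN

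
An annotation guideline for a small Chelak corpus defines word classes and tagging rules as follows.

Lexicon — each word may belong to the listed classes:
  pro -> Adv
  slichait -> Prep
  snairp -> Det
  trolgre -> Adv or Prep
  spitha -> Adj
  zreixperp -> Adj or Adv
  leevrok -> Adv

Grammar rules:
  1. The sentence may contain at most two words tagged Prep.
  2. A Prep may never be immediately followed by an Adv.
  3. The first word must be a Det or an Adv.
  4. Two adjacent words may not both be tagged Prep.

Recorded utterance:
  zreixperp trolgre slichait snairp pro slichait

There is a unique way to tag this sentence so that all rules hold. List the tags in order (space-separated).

Adv Adv Prep Det Adv Prep

Candidates per position — 1:zreixperp {Adj,Adv}; 2:trolgre {Adv,Prep}; 3:slichait {Prep}; 4:snairp {Det}; 5:pro {Adv}; 6:slichait {Prep}.
Position 1: tagging it Adj would leave rule 3 unsatisfiable, so it must be Adv.
Position 2: tagging it Prep would leave rule 1 unsatisfiable, so it must be Adv.
The only consistent sequence is: Adv Adv Prep Det Adv Prep.
Rule-by-rule: rule 1 satisfied; rule 2 satisfied; rule 3 satisfied; rule 4 satisfied.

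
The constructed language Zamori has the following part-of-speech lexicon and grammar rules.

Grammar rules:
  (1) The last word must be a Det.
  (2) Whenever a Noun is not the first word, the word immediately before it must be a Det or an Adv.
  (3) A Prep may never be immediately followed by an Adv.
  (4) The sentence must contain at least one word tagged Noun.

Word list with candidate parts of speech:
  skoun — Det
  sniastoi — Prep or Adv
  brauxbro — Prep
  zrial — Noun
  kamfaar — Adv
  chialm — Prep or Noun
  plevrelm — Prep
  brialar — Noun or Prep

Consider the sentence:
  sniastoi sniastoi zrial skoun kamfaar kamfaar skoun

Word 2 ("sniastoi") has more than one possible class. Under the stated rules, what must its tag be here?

Candidates per position — 1:sniastoi {Prep,Adv}; 2:sniastoi {Prep,Adv}; 3:zrial {Noun}; 4:skoun {Det}; 5:kamfaar {Adv}; 6:kamfaar {Adv}; 7:skoun {Det}.
If word 2 were Prep, no tagging could satisfy rule 2; so word 2 is Adv.
If word 1 were Prep, no tagging could satisfy rule 3; so word 1 is Adv.
That leaves exactly one tagging: Adv Adv Noun Det Adv Adv Det.
Checking: rule 1 holds; rule 2 holds; rule 3 holds; rule 4 holds.

Adv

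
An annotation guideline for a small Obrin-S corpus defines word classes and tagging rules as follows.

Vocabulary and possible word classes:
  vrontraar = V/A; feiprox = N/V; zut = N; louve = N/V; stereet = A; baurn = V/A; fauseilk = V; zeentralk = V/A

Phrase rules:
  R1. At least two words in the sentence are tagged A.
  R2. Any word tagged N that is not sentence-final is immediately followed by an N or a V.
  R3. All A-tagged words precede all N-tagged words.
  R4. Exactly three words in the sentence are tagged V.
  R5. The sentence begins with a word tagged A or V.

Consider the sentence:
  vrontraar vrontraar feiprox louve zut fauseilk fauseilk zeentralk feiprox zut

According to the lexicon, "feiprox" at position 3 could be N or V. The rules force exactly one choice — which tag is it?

N

Candidates per position — 1:vrontraar {V,A}; 2:vrontraar {V,A}; 3:feiprox {N,V}; 4:louve {N,V}; 5:zut {N}; 6:fauseilk {V}; 7:fauseilk {V}; 8:zeentralk {V,A}; 9:feiprox {N,V}; 10:zut {N}.
If word 8 were A, no tagging could satisfy rule 3; so word 8 is V.
If word 9 were V, no tagging could satisfy rule 4; so word 9 is N.
If word 1 were V, no tagging could satisfy rule 1; so word 1 is A.
If word 2 were V, no tagging could satisfy rule 1; so word 2 is A.
If word 3 were V, no tagging could satisfy rule 4; so word 3 is N.
If word 4 were V, no tagging could satisfy rule 4; so word 4 is N.
The unique satisfying tagging is: A A N N N V V V N N.
Check: rule 1 ok; rule 2 ok; rule 3 ok; rule 4 ok; rule 5 ok.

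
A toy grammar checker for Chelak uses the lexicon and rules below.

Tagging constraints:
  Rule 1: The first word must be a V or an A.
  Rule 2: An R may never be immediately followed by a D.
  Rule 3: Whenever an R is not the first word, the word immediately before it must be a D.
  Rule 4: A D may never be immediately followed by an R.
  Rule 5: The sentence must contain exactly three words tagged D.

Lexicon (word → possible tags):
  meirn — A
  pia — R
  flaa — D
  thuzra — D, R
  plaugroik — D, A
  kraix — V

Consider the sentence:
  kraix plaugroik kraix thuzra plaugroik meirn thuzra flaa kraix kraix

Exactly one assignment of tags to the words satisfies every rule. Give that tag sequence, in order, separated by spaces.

Candidates per position — 1:kraix {V}; 2:plaugroik {D,A}; 3:kraix {V}; 4:thuzra {D,R}; 5:plaugroik {D,A}; 6:meirn {A}; 7:thuzra {D,R}; 8:flaa {D}; 9:kraix {V}; 10:kraix {V}.
At position 4, choosing R makes rule 3 impossible to satisfy; hence D.
At position 7, choosing R makes rule 2 impossible to satisfy; hence D.
At position 2, choosing D makes rule 5 impossible to satisfy; hence A.
At position 5, choosing D makes rule 5 impossible to satisfy; hence A.
The unique satisfying tagging is: V A V D A A D D V V.
Checking: rule 1 ok; rule 2 ok; rule 3 ok; rule 4 ok; rule 5 ok.

V A V D A A D D V V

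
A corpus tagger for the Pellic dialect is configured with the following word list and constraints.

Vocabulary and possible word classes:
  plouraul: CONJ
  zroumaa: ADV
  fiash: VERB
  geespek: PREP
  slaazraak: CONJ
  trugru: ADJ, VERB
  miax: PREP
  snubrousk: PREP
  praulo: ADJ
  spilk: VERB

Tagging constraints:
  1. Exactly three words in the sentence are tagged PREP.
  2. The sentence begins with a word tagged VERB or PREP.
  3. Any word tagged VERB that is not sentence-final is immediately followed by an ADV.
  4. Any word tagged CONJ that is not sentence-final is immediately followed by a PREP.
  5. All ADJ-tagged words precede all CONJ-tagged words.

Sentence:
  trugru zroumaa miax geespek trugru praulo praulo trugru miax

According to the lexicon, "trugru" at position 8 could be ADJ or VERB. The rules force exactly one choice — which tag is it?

ADJ

Candidates per position — 1:trugru {ADJ,VERB}; 2:zroumaa {ADV}; 3:miax {PREP}; 4:geespek {PREP}; 5:trugru {ADJ,VERB}; 6:praulo {ADJ}; 7:praulo {ADJ}; 8:trugru {ADJ,VERB}; 9:miax {PREP}.
Position 1: tagging it ADJ would leave rule 2 unsatisfiable, so it must be VERB.
Position 5: tagging it VERB would leave rule 3 unsatisfiable, so it must be ADJ.
Position 8: tagging it VERB would leave rule 3 unsatisfiable, so it must be ADJ.
That leaves exactly one tagging: VERB ADV PREP PREP ADJ ADJ ADJ ADJ PREP.
Check: rule 1 holds; rule 2 holds; rule 3 holds; rule 4 holds; rule 5 holds.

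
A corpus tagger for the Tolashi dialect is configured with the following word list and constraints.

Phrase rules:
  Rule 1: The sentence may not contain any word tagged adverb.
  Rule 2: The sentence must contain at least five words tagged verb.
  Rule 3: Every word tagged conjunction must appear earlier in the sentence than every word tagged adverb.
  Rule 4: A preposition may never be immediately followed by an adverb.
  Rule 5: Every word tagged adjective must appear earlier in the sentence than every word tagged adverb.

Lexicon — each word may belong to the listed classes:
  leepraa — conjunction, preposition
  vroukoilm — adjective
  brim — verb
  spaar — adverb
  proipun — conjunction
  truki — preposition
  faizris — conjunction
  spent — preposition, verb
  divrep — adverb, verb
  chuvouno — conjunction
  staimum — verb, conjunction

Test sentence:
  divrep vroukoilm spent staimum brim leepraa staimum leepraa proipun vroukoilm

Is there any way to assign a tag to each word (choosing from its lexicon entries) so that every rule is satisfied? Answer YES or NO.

Candidates per position — 1:divrep {adverb,verb}; 2:vroukoilm {adjective}; 3:spent {preposition,verb}; 4:staimum {verb,conjunction}; 5:brim {verb}; 6:leepraa {conjunction,preposition}; 7:staimum {verb,conjunction}; 8:leepraa {conjunction,preposition}; 9:proipun {conjunction}; 10:vroukoilm {adjective}.
One satisfying assignment: verb adjective verb verb verb conjunction verb preposition conjunction adjective.
Rule-by-rule: rule 1 satisfied; rule 2 satisfied; rule 3 satisfied; rule 4 satisfied; rule 5 satisfied.

YES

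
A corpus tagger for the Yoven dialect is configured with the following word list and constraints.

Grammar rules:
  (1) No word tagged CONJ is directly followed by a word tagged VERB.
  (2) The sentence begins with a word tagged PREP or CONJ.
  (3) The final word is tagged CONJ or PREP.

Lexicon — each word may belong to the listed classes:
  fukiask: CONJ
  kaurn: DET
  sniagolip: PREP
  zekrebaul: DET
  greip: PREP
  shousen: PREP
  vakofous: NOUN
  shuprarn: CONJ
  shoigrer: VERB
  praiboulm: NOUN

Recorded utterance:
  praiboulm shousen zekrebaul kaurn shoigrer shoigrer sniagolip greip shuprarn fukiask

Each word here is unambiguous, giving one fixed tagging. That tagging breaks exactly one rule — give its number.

Fixed tagging: NOUN PREP DET DET VERB VERB PREP PREP CONJ CONJ.
Rule check: R1 pass, R2 fail, R3 pass.
Only rule 2 fails.

2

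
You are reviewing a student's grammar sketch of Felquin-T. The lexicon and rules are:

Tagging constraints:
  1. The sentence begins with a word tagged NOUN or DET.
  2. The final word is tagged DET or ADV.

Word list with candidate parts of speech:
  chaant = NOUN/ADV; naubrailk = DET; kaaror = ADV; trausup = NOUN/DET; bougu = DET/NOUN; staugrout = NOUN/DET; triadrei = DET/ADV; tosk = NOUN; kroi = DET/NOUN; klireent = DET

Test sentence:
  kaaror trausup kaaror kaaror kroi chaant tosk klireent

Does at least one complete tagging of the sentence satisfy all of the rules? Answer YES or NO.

Candidates per position — 1:kaaror {ADV}; 2:trausup {NOUN,DET}; 3:kaaror {ADV}; 4:kaaror {ADV}; 5:kroi {DET,NOUN}; 6:chaant {NOUN,ADV}; 7:tosk {NOUN}; 8:klireent {DET}.
Rule 1 cannot be satisfied by any choice of tags from the lexicon.
So there is no consistent tagging.

NO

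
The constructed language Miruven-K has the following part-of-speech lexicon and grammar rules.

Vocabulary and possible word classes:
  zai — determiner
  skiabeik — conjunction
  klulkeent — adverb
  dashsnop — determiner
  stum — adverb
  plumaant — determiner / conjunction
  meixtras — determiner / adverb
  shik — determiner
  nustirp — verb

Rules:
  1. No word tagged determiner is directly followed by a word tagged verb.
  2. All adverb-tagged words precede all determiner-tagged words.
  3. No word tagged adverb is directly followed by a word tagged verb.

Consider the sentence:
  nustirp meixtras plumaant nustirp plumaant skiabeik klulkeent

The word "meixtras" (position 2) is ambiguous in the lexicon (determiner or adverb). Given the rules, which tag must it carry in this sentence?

adverb

Candidates per position — 1:nustirp {verb}; 2:meixtras {determiner,adverb}; 3:plumaant {determiner,conjunction}; 4:nustirp {verb}; 5:plumaant {determiner,conjunction}; 6:skiabeik {conjunction}; 7:klulkeent {adverb}.
Position 2: tagging it determiner would leave rule 2 unsatisfiable, so it must be adverb.
Position 3: tagging it determiner would leave rule 1 unsatisfiable, so it must be conjunction.
Position 5: tagging it determiner would leave rule 2 unsatisfiable, so it must be conjunction.
The unique satisfying tagging is: verb adverb conjunction verb conjunction conjunction adverb.
Rule-by-rule: rule 1 ok; rule 2 ok; rule 3 ok.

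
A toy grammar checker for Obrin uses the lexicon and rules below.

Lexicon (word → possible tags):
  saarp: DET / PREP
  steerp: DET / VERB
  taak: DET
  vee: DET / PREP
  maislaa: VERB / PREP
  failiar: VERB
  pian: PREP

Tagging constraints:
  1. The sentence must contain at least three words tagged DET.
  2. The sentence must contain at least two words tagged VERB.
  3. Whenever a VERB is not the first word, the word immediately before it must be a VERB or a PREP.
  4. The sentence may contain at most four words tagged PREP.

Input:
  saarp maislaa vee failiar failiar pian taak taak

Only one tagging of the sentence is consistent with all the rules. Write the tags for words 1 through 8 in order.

DET PREP PREP VERB VERB PREP DET DET

Candidates per position — 1:saarp {DET,PREP}; 2:maislaa {VERB,PREP}; 3:vee {DET,PREP}; 4:failiar {VERB}; 5:failiar {VERB}; 6:pian {PREP}; 7:taak {DET}; 8:taak {DET}.
At position 3, choosing DET makes rule 3 impossible to satisfy; hence PREP.
At position 1, choosing PREP makes rule 1 impossible to satisfy; hence DET.
At position 2, choosing VERB makes rule 3 impossible to satisfy; hence PREP.
The unique satisfying tagging is: DET PREP PREP VERB VERB PREP DET DET.
Checking: rule 1 ✓; rule 2 ✓; rule 3 ✓; rule 4 ✓.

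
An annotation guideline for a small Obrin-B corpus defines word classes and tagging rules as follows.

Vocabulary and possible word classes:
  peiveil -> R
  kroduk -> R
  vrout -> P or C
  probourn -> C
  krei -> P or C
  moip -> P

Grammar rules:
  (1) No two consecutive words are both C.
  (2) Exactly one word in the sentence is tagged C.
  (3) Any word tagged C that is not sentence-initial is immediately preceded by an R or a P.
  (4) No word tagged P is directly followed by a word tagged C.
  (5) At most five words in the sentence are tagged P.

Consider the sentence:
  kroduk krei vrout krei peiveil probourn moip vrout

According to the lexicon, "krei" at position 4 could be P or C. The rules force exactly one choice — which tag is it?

Candidates per position — 1:kroduk {R}; 2:krei {P,C}; 3:vrout {P,C}; 4:krei {P,C}; 5:peiveil {R}; 6:probourn {C}; 7:moip {P}; 8:vrout {P,C}.
Word 2 cannot be C — rule 2 would then fail for every completion. It is P.
Word 3 cannot be C — rule 2 would then fail for every completion. It is P.
Word 4 cannot be C — rule 2 would then fail for every completion. It is P.
Word 8 cannot be C — rule 2 would then fail for every completion. It is P.
The unique satisfying tagging is: R P P P R C P P.
Check: rule 1 holds; rule 2 holds; rule 3 holds; rule 4 holds; rule 5 holds.

P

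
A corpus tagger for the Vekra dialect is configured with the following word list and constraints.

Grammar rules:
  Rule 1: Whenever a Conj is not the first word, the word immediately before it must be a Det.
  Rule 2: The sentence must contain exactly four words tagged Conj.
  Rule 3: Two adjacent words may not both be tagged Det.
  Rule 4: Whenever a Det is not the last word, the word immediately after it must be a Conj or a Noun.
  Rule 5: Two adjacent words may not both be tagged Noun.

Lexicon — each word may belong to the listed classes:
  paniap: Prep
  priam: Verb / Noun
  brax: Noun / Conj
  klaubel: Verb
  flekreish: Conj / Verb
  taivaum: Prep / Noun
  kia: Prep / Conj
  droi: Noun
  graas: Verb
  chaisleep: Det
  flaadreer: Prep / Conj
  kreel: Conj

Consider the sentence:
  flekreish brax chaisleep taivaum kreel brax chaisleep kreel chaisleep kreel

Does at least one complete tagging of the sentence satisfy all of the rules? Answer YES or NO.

NO

Candidates per position — 1:flekreish {Conj,Verb}; 2:brax {Noun,Conj}; 3:chaisleep {Det}; 4:taivaum {Prep,Noun}; 5:kreel {Conj}; 6:brax {Noun,Conj}; 7:chaisleep {Det}; 8:kreel {Conj}; 9:chaisleep {Det}; 10:kreel {Conj}.
Rule 1 cannot be satisfied by any choice of tags from the lexicon.
So there is no consistent tagging.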